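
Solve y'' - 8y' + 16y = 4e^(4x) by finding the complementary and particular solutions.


Characteristic polynomial (r - 4)² = 0; repeated root r = 4.
y_h = (C₁ + C₂x)e^(4x). Forcing matches the repeated root (resonance), so try y_p = Ax² e^(4x).
Substitute and solve for A: 2A = 4, so A = 2.
General solution: y = (C₁ + C₂x + 2x²)e^(4x).


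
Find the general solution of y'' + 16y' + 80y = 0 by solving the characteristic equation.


Characteristic equation: r² + 16r + 80 = 0.
Discriminant is negative; roots r = -8 ± 4i (complex conjugate pair).
General solution uses e^(α x)(C₁ cos(β x) + C₂ sin(β x)): y = e^(-8x)(C₁cos(4x) + C₂sin(4x)).


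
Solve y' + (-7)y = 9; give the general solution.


P(x) = -7 ⇒ μ = e^(-7x).
(μ y)' = 9e^(-7x) ⇒ μ y = -(9/7)e^(-7x) + C.
Divide by μ: y = -9/7 + Ce^(7x).


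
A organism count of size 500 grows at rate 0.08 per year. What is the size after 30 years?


The ODE dP/dt = 0.08P has solution P(t) = P(0)e^(0.08t).
Substitute P(0) = 500 and t = 30: P(30) = 500 e^(2.40) ≈ 5512.


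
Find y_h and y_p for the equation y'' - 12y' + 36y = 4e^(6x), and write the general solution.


Characteristic polynomial (r - 6)² = 0; repeated root r = 6.
y_h = (C₁ + C₂x)e^(6x). Forcing matches the repeated root (resonance), so try y_p = Ax² e^(6x).
Substitute and solve for A: 2A = 4, so A = 2.
General solution: y = (C₁ + C₂x + 2x²)e^(6x).


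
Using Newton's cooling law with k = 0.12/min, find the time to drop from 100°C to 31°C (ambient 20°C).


From T(t) = T_a + (T₀ - T_a)e^(-kt), set T(t) = 31:
(31 - 20) / (100 - 20) = e^(-0.12t), so t = -ln(0.138)/0.12 ≈ 16.5 minutes.


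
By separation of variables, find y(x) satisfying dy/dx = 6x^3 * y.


Separate variables: dy/y = 6x^3 dx.
Integrate: ln|y| = (3/2)x^4 + C₀.
Exponentiate: y = Ce^((3/2)x^4).


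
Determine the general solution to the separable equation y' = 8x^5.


Integrate both sides with respect to x: y = ∫ 8x^5 dx = (4/3)x^6 + C.


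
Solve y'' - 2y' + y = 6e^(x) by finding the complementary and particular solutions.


Characteristic polynomial (r - 1)² = 0; repeated root r = 1.
y_h = (C₁ + C₂x)e^(x). Forcing matches the repeated root (resonance), so try y_p = Ax² e^(x).
Substitute and solve for A: 2A = 6, so A = 3.
General solution: y = (C₁ + C₂x + 3x²)e^(x).


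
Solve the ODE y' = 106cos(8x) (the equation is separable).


g(y) = 1, so integrate directly: y = ∫ 106cos(8x) dx = (53/4)sin(8x) + C.


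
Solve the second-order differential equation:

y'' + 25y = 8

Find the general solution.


Homogeneous part: r² + 25 = 0 ⇒ r = ±5i, so y_h = C₁cos(5x) + C₂sin(5x).
Try constant y_p = A; plug in: 25A = 8 ⇒ A = 8/25.
General solution: y = C₁cos(5x) + C₂sin(5x) + 8/25.


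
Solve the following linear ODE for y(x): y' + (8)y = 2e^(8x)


P(x) = 8 ⇒ μ = e^(8x).
(μ y)' = 2e^(16x) ⇒ μ y = (2/16)e^(16x) + C.
Divide by μ: y = (1/8)e^(8x) + Ce^(-8x).


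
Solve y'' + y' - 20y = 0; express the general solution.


Characteristic equation: r² + r - 20 = 0.
Factor: (r - 4)(r + 5) = 0 ⇒ r = 4, -5 (distinct real).
General solution: y = C₁e^(4x) + C₂e^(-5x).


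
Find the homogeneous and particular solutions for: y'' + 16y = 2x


Homogeneous: r² + 16 = 0 ⇒ r = ±4i, y_h = C₁cos(4x) + C₂sin(4x).
Polynomial forcing; try y_p = Ax + B. Then y_p'' + 16 y_p = 16(Ax + B) = 2x, so B = 0 and A = 1/8.
General solution: y = C₁cos(4x) + C₂sin(4x) + (1/8)x.


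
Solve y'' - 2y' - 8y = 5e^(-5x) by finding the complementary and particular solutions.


Characteristic roots of r² - 2r - 8 = 0 are -2, 4.
y_h = C₁e^(-2x) + C₂e^(4x).
Forcing exponent -5 is not a characteristic root; try y_p = Ae^(-5x).
Substitute: A·(25 + (-2)·-5 + (-8)) = A·27 = 5, so A = 5/27.
General solution: y = C₁e^(-2x) + C₂e^(4x) + (5/27)e^(-5x).


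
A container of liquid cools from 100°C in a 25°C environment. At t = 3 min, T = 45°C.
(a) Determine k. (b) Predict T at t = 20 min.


Newton's law: T(t) = T_a + (T₀ - T_a)e^(-kt).
(a) Use T(3) = 45: (45 - 25)/(100 - 25) = e^(-k·3), so k = -ln(0.267)/3 ≈ 0.4406.
(b) Apply k to t = 20: T(20) = 25 + (75)e^(-8.812) ≈ 25.0°C.


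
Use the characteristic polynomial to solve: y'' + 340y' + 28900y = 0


Characteristic equation: r² + 340r + 28900 = 0, i.e. (r + 170)² = 0.
Repeated root r = -170; include an x factor for the second linearly independent solution.
General solution: y = (C₁ + C₂x)e^(-170x).


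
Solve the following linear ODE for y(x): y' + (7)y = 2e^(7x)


P(x) = 7 ⇒ μ = e^(7x).
(μ y)' = 2e^(14x) ⇒ μ y = (2/14)e^(14x) + C.
Divide by μ: y = (1/7)e^(7x) + Ce^(-7x).


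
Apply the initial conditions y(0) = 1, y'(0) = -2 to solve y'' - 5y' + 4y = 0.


Characteristic roots of r² - 5r + 4 = 0 are 4, 1.
General solution y = c₁ e^(4x) + c₂ e^(x).
Apply y(0) = 1: c₁ + c₂ = 1. Apply y'(0) = -2: 4 c₁ + 1 c₂ = -2.
Solve: c₁ = -1, c₂ = 2.
Particular solution: y = -e^(4x) + 2e^(x).


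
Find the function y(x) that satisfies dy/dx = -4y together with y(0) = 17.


General solution of y' = -4y is y = Ce^(-4x).
Apply y(0) = 17: C = 17.
Particular solution: y = 17e^(-4x).


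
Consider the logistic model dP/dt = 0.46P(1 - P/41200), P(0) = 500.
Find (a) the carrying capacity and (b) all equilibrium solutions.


Logistic ODE dP/dt = 0.46P(1 - P/41200) has equilibria where dP/dt = 0, i.e. P = 0 or P = 41200.
The coefficient (1 - P/K) = 0 when P = K, identifying K = 41200 as the carrying capacity.
(a) K = 41200; (b) equilibria P = 0 and P = 41200.


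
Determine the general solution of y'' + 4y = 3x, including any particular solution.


Homogeneous: r² + 4 = 0 ⇒ r = ±2i, y_h = C₁cos(2x) + C₂sin(2x).
Polynomial forcing; try y_p = Ax + B. Then y_p'' + 4 y_p = 4(Ax + B) = 3x, so B = 0 and A = 3/4.
General solution: y = C₁cos(2x) + C₂sin(2x) + (3/4)x.


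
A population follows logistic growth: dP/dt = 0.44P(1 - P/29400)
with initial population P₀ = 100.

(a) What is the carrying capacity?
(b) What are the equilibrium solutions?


Logistic ODE dP/dt = 0.44P(1 - P/29400) has equilibria where dP/dt = 0, i.e. P = 0 or P = 29400.
The coefficient (1 - P/K) = 0 when P = K, identifying K = 29400 as the carrying capacity.
(a) K = 29400; (b) equilibria P = 0 and P = 29400.


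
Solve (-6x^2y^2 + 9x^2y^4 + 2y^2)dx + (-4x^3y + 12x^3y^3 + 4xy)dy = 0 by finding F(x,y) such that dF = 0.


Check exactness: ∂M/∂y = -12x^2y + 36x^2y^3 + 4y and ∂N/∂x = -12x^2y + 36x^2y^3 + 4y; equal, so the equation is exact.
Integrate M with respect to x (treating y as constant): ∫M dx = -2x^3y^2 + 3x^3y^4 + 2xy^2 + h(y).
Differentiate w.r.t. y and set equal to N: all terms match, so h'(y) = 0 and h is a constant absorbed into C.
General solution: -2x^3y^2 + 3x^3y^4 + 2xy^2 = C.


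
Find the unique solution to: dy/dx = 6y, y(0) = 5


General solution of y' = 6y is y = Ce^(6x).
Apply y(0) = 5: C = 5.
Particular solution: y = 5e^(6x).


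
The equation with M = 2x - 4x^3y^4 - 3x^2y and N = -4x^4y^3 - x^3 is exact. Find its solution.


Check exactness: ∂M/∂y = -16x^3y^3 - 3x^2 and ∂N/∂x = -16x^3y^3 - 3x^2; equal, so the equation is exact.
Integrate M with respect to x (treating y as constant): ∫M dx = x^2 - x^4y^4 - x^3y + h(y).
Differentiate w.r.t. y and set equal to N: all terms match, so h'(y) = 0 and h is a constant absorbed into C.
General solution: x^2 - x^4y^4 - x^3y = C.


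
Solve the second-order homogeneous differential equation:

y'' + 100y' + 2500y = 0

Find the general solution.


Characteristic equation: r² + 100r + 2500 = 0, i.e. (r + 50)² = 0.
Repeated root r = -50; include an x factor for the second linearly independent solution.
General solution: y = (C₁ + C₂x)e^(-50x).


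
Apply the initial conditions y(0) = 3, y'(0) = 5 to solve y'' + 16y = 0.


Characteristic roots of r² + 16 = 0 are ±4i, so y = C₁cos(4x) + C₂sin(4x).
Apply y(0) = 3: C₁ = 3. Differentiate and apply y'(0) = 5: 4·C₂ = 5, so C₂ = 5/4.
Particular solution: y = 3cos(4x) + (5/4)sin(4x).


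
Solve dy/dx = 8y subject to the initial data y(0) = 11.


General solution of y' = 8y is y = Ce^(8x).
Apply y(0) = 11: C = 11.
Particular solution: y = 11e^(8x).


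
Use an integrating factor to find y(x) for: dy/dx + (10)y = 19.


P(x) = 10, Q(x) = 19; integrating factor μ = e^(10x).
(μ y)' = 19e^(10x) ⇒ μ y = (19/10)e^(10x) + C.
Divide by μ: y = 19/10 + Ce^(-10x).


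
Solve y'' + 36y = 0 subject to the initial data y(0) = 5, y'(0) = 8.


Characteristic roots of r² + 36 = 0 are ±6i, so y = C₁cos(6x) + C₂sin(6x).
Apply y(0) = 5: C₁ = 5. Differentiate and apply y'(0) = 8: 6·C₂ = 8, so C₂ = 4/3.
Particular solution: y = 5cos(6x) + (4/3)sin(6x).


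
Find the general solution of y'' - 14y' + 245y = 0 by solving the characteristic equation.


Characteristic equation: r² - 14r + 245 = 0.
Discriminant is negative; roots r = 7 ± 14i (complex conjugate pair).
General solution uses e^(α x)(C₁ cos(β x) + C₂ sin(β x)): y = e^(7x)(C₁cos(14x) + C₂sin(14x)).


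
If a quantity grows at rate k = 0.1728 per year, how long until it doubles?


Exponential growth: P(t) = P₀ e^(0.1728t). Set P(t)/P₀ = 2: e^(0.1728t) = 2.
Solve: t = ln(2)/0.1728 ≈ 4.01 years.


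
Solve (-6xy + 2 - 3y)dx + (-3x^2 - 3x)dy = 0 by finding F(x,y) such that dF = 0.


Check exactness: ∂M/∂y = -6x - 3 and ∂N/∂x = -6x - 3; equal, so the equation is exact.
Integrate M with respect to x (treating y as constant): ∫M dx = -3x^2y + 2x - 3xy + h(y).
Differentiate w.r.t. y and set equal to N: all terms match, so h'(y) = 0 and h is a constant absorbed into C.
General solution: -3x^2y + 2x - 3xy = C.


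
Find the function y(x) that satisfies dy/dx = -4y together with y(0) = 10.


General solution of y' = -4y is y = Ce^(-4x).
Apply y(0) = 10: C = 10.
Particular solution: y = 10e^(-4x).


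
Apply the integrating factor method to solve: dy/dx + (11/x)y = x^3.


P(x) = 11/x ⇒ μ = x^11.
(x^11 y)' = x^14 ⇒ x^11 y = x^15/(15) + C.
Solve for y: y = (1/15)x^4 + C/x^11.


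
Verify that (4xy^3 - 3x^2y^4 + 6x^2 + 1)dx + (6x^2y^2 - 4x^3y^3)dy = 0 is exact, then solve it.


Check exactness: ∂M/∂y = 12xy^2 - 12x^2y^3 and ∂N/∂x = 12xy^2 - 12x^2y^3; equal, so the equation is exact.
Integrate M with respect to x (treating y as constant): ∫M dx = 2x^2y^3 - x^3y^4 + 2x^3 + x + h(y).
Differentiate w.r.t. y and set equal to N: all terms match, so h'(y) = 0 and h is a constant absorbed into C.
General solution: 2x^2y^3 - x^3y^4 + 2x^3 + x = C.


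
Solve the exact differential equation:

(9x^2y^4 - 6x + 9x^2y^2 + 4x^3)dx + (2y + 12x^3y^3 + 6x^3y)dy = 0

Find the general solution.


Check exactness: ∂M/∂y = 36x^2y^3 + 18x^2y and ∂N/∂x = 36x^2y^3 + 18x^2y; equal, so the equation is exact.
Integrate M with respect to x (treating y as constant): ∫M dx = 3x^3y^4 - 3x^2 + 3x^3y^2 + x^4 + h(y).
Differentiate w.r.t. y and set equal to N: the x-dependent terms already match, leaving h'(y) = 2y. Integrate: h(y) = y^2.
So F(x,y) = y^2 + 3x^3y^4 - 3x^2 + 3x^3y^2 + x^4.
General solution: y^2 + 3x^3y^4 - 3x^2 + 3x^3y^2 + x^4 = C.


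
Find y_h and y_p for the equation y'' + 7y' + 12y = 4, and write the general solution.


Characteristic roots of r² + 7r + 12 = 0 are -3, -4.
y_h = C₁e^(-3x) + C₂e^(-4x).
Constant forcing; try y_p = A. Then 12A = 4 ⇒ A = 1/3.
General solution: y = C₁e^(-3x) + C₂e^(-4x) + 1/3.


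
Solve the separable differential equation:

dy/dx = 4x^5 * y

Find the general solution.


Separate variables: dy/y = 4x^5 dx.
Integrate: ln|y| = (2/3)x^6 + C₀.
Exponentiate: y = Ce^((2/3)x^6).


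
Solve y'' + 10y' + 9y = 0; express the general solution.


Characteristic equation: r² + 10r + 9 = 0.
Factor: (r + 1)(r + 9) = 0 ⇒ r = -1, -9 (distinct real).
General solution: y = C₁e^(-x) + C₂e^(-9x).


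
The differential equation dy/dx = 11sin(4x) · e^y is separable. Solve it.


Separate: e^(-y) dy = 11sin(4x) dx.
Integrate: -e^(-y) = -(11/4)cos(4x) + C₀.
Rearrange: e^(-y) = (11/4)cos(4x) + C.


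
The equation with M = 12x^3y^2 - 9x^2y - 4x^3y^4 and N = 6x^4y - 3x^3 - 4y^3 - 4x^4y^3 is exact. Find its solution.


Check exactness: ∂M/∂y = 24x^3y - 9x^2 - 16x^3y^3 and ∂N/∂x = 24x^3y - 9x^2 - 16x^3y^3; equal, so the equation is exact.
Integrate M with respect to x (treating y as constant): ∫M dx = 3x^4y^2 - 3x^3y - x^4y^4 + h(y).
Differentiate w.r.t. y and set equal to N: the x-dependent terms already match, leaving h'(y) = -4y^3. Integrate: h(y) = -y^4.
So F(x,y) = 3x^4y^2 - 3x^3y - y^4 - x^4y^4.
General solution: 3x^4y^2 - 3x^3y - y^4 - x^4y^4 = C.


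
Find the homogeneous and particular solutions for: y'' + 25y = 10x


Homogeneous: r² + 25 = 0 ⇒ r = ±5i, y_h = C₁cos(5x) + C₂sin(5x).
Polynomial forcing; try y_p = Ax + B. Then y_p'' + 25 y_p = 25(Ax + B) = 10x, so B = 0 and A = 2/5.
General solution: y = C₁cos(5x) + C₂sin(5x) + (2/5)x.


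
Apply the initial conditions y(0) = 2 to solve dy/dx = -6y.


General solution of y' = -6y is y = Ce^(-6x).
Apply y(0) = 2: C = 2.
Particular solution: y = 2e^(-6x).


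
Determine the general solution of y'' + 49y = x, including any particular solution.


Homogeneous: r² + 49 = 0 ⇒ r = ±7i, y_h = C₁cos(7x) + C₂sin(7x).
Polynomial forcing; try y_p = Ax + B. Then y_p'' + 49 y_p = 49(Ax + B) = x, so B = 0 and A = 1/49.
General solution: y = C₁cos(7x) + C₂sin(7x) + (1/49)x.


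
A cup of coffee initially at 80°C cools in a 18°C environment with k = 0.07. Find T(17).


Newton's law: dT/dt = -k(T - T_a) has solution T(t) = T_a + (T₀ - T_a)e^(-kt).
Plug in T_a = 18, T₀ = 80, k = 0.07, t = 17: T(17) = 18 + (62)e^(-1.19) ≈ 36.9°C.


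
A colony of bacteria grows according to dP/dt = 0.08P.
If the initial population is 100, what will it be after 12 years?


The ODE dP/dt = 0.08P has solution P(t) = P(0)e^(0.08t).
Substitute P(0) = 100 and t = 12: P(12) = 100 e^(0.96) ≈ 261.


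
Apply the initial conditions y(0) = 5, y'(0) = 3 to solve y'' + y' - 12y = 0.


Characteristic roots of r² + r - 12 = 0 are -4, 3.
General solution y = c₁ e^(-4x) + c₂ e^(3x).
Apply y(0) = 5: c₁ + c₂ = 5. Apply y'(0) = 3: -4 c₁ + 3 c₂ = 3.
Solve: c₁ = 12/7, c₂ = 23/7.
Particular solution: y = (12/7)e^(-4x) + (23/7)e^(3x).


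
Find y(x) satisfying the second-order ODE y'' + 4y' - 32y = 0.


Characteristic equation: r² + 4r - 32 = 0.
Factor: (r - 4)(r + 8) = 0 ⇒ r = 4, -8 (distinct real).
General solution: y = C₁e^(4x) + C₂e^(-8x).


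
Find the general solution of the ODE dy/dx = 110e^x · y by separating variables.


Separate variables: dy/y = 110e^x dx.
Integrate: ln|y| = 110e^x + C₀.
Exponentiate: y = Ce^(110e^x).


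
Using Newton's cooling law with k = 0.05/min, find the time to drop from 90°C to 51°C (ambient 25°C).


From T(t) = T_a + (T₀ - T_a)e^(-kt), set T(t) = 51:
(51 - 25) / (90 - 25) = e^(-0.05t), so t = -ln(0.400)/0.05 ≈ 18.3 minutes.


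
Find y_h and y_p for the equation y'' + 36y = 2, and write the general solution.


Homogeneous part: r² + 36 = 0 ⇒ r = ±6i, so y_h = C₁cos(6x) + C₂sin(6x).
Try constant y_p = A; plug in: 36A = 2 ⇒ A = 1/18.
General solution: y = C₁cos(6x) + C₂sin(6x) + 1/18.


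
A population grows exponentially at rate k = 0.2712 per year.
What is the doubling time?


Exponential growth: P(t) = P₀ e^(0.2712t). Set P(t)/P₀ = 2: e^(0.2712t) = 2.
Solve: t = ln(2)/0.2712 ≈ 2.56 years.


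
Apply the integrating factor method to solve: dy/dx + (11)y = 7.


P(x) = 11, Q(x) = 7; integrating factor μ = e^(11x).
(μ y)' = 7e^(11x) ⇒ μ y = (7/11)e^(11x) + C.
Divide by μ: y = 7/11 + Ce^(-11x).


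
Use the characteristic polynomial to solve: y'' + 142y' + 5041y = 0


Characteristic equation: r² + 142r + 5041 = 0, i.e. (r + 71)² = 0.
Repeated root r = -71; include an x factor for the second linearly independent solution.
General solution: y = (C₁ + C₂x)e^(-71x).


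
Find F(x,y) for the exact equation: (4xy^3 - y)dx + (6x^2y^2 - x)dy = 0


Check exactness: ∂M/∂y = 12xy^2 - 1 and ∂N/∂x = 12xy^2 - 1; equal, so the equation is exact.
Integrate M with respect to x (treating y as constant): ∫M dx = 2x^2y^3 - xy + h(y).
Differentiate w.r.t. y and set equal to N: all terms match, so h'(y) = 0 and h is a constant absorbed into C.
General solution: 2x^2y^3 - xy = C.


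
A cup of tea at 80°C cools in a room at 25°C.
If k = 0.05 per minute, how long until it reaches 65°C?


From T(t) = T_a + (T₀ - T_a)e^(-kt), set T(t) = 65:
(65 - 25) / (80 - 25) = e^(-0.05t), so t = -ln(0.727)/0.05 ≈ 6.4 minutes.


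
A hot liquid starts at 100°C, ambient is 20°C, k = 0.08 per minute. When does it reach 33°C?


From T(t) = T_a + (T₀ - T_a)e^(-kt), set T(t) = 33:
(33 - 20) / (100 - 20) = e^(-0.08t), so t = -ln(0.163)/0.08 ≈ 22.7 minutes.


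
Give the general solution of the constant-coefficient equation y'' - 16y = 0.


Characteristic equation: r² - 16 = 0.
Factor: (r + 4)(r - 4) = 0 ⇒ r = -4, 4 (distinct real).
General solution: y = C₁e^(-4x) + C₂e^(4x).


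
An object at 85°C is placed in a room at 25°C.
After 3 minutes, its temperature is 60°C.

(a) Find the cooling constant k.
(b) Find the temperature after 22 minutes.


Newton's law: T(t) = T_a + (T₀ - T_a)e^(-kt).
(a) Use T(3) = 60: (60 - 25)/(85 - 25) = e^(-k·3), so k = -ln(0.583)/3 ≈ 0.1797.
(b) Apply k to t = 22: T(22) = 25 + (60)e^(-3.953) ≈ 26.2°C.


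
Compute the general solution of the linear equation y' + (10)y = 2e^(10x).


P(x) = 10 ⇒ μ = e^(10x).
(μ y)' = 2e^(20x) ⇒ μ y = (2/20)e^(20x) + C.
Divide by μ: y = (1/10)e^(10x) + Ce^(-10x).


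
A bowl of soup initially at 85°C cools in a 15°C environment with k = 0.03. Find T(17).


Newton's law: dT/dt = -k(T - T_a) has solution T(t) = T_a + (T₀ - T_a)e^(-kt).
Plug in T_a = 15, T₀ = 85, k = 0.03, t = 17: T(17) = 15 + (70)e^(-0.51) ≈ 57.0°C.


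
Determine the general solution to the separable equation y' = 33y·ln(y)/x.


Separate: dy/[y ln(y)] = 33 dx/x.
Substitute u = ln(y): du/u = 33 dx/x.
Integrate: ln|ln(y)| = 33ln|x| + C₀, hence ln(y) = C·x^33.


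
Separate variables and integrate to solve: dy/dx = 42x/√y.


Separate: √y dy = 42x dx.
Integrate: (2/3)y^(3/2) = 21x² + C.


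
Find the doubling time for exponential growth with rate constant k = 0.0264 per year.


Exponential growth: P(t) = P₀ e^(0.0264t). Set P(t)/P₀ = 2: e^(0.0264t) = 2.
Solve: t = ln(2)/0.0264 ≈ 26.26 years.


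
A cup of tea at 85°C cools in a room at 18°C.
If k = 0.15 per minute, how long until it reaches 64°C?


From T(t) = T_a + (T₀ - T_a)e^(-kt), set T(t) = 64:
(64 - 18) / (85 - 18) = e^(-0.15t), so t = -ln(0.687)/0.15 ≈ 2.5 minutes.


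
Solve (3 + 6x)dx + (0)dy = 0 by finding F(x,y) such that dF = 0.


Check exactness: ∂M/∂y = 0 and ∂N/∂x = 0; equal, so the equation is exact.
Integrate M with respect to x (treating y as constant): ∫M dx = 3x + 3x^2 + h(y).
Differentiate w.r.t. y and set equal to N: all terms match, so h'(y) = 0 and h is a constant absorbed into C.
General solution: 3x + 3x^2 = C.


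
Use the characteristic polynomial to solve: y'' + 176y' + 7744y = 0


Characteristic equation: r² + 176r + 7744 = 0, i.e. (r + 88)² = 0.
Repeated root r = -88; include an x factor for the second linearly independent solution.
General solution: y = (C₁ + C₂x)e^(-88x).


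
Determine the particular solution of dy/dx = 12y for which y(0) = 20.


General solution of y' = 12y is y = Ce^(12x).
Apply y(0) = 20: C = 20.
Particular solution: y = 20e^(12x).


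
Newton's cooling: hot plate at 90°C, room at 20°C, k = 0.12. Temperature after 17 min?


Newton's law: dT/dt = -k(T - T_a) has solution T(t) = T_a + (T₀ - T_a)e^(-kt).
Plug in T_a = 20, T₀ = 90, k = 0.12, t = 17: T(17) = 20 + (70)e^(-2.04) ≈ 29.1°C.


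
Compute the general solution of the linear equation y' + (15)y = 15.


P(x) = 15, Q(x) = 15; integrating factor μ = e^(15x).
(μ y)' = 15e^(15x) ⇒ μ y = e^(15x) + C.
Divide by μ: y = 1 + Ce^(-15x).


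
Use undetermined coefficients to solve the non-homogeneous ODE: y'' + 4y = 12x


Homogeneous: r² + 4 = 0 ⇒ r = ±2i, y_h = C₁cos(2x) + C₂sin(2x).
Polynomial forcing; try y_p = Ax + B. Then y_p'' + 4 y_p = 4(Ax + B) = 12x, so B = 0 and A = 3.
General solution: y = C₁cos(2x) + C₂sin(2x) + 3x.


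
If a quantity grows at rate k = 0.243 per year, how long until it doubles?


Exponential growth: P(t) = P₀ e^(0.243t). Set P(t)/P₀ = 2: e^(0.243t) = 2.
Solve: t = ln(2)/0.243 ≈ 2.85 years.


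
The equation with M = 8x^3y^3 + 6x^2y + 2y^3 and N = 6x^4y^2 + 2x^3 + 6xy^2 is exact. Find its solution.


Check exactness: ∂M/∂y = 24x^3y^2 + 6x^2 + 6y^2 and ∂N/∂x = 24x^3y^2 + 6x^2 + 6y^2; equal, so the equation is exact.
Integrate M with respect to x (treating y as constant): ∫M dx = 2x^4y^3 + 2x^3y + 2xy^3 + h(y).
Differentiate w.r.t. y and set equal to N: all terms match, so h'(y) = 0 and h is a constant absorbed into C.
General solution: 2x^4y^3 + 2x^3y + 2xy^3 = C.


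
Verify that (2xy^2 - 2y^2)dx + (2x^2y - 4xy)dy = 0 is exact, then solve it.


Check exactness: ∂M/∂y = 4xy - 4y and ∂N/∂x = 4xy - 4y; equal, so the equation is exact.
Integrate M with respect to x (treating y as constant): ∫M dx = x^2y^2 - 2xy^2 + h(y).
Differentiate w.r.t. y and set equal to N: all terms match, so h'(y) = 0 and h is a constant absorbed into C.
General solution: x^2y^2 - 2xy^2 = C.


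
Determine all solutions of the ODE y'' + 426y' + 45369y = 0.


Characteristic equation: r² + 426r + 45369 = 0, i.e. (r + 213)² = 0.
Repeated root r = -213; include an x factor for the second linearly independent solution.
General solution: y = (C₁ + C₂x)e^(-213x).


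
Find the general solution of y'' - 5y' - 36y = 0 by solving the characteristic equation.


Characteristic equation: r² - 5r - 36 = 0.
Factor: (r - 9)(r + 4) = 0 ⇒ r = 9, -4 (distinct real).
General solution: y = C₁e^(9x) + C₂e^(-4x).


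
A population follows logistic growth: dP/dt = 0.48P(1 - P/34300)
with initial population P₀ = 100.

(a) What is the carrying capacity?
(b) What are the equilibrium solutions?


Logistic ODE dP/dt = 0.48P(1 - P/34300) has equilibria where dP/dt = 0, i.e. P = 0 or P = 34300.
The coefficient (1 - P/K) = 0 when P = K, identifying K = 34300 as the carrying capacity.
(a) K = 34300; (b) equilibria P = 0 and P = 34300.


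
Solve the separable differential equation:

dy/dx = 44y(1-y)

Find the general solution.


Separate: dy/[y(1-y)] = 44 dx.
Partial fractions: 1/[y(1-y)] = 1/y + 1/(1-y).
Integrate: ln|y/(1-y)| = 44x + C₀.
Solve for y: y = 1/(1 + Ce^(-44x)).


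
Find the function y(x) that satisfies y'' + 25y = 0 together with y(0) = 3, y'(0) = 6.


Characteristic roots of r² + 25 = 0 are ±5i, so y = C₁cos(5x) + C₂sin(5x).
Apply y(0) = 3: C₁ = 3. Differentiate and apply y'(0) = 6: 5·C₂ = 6, so C₂ = 6/5.
Particular solution: y = 3cos(5x) + (6/5)sin(5x).


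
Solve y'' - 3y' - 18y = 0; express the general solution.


Characteristic equation: r² - 3r - 18 = 0.
Factor: (r + 3)(r - 6) = 0 ⇒ r = -3, 6 (distinct real).
General solution: y = C₁e^(-3x) + C₂e^(6x).


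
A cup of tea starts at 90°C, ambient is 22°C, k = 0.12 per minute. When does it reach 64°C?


From T(t) = T_a + (T₀ - T_a)e^(-kt), set T(t) = 64:
(64 - 22) / (90 - 22) = e^(-0.12t), so t = -ln(0.618)/0.12 ≈ 4.0 minutes.


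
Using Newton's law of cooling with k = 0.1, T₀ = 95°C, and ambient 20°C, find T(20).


Newton's law: dT/dt = -k(T - T_a) has solution T(t) = T_a + (T₀ - T_a)e^(-kt).
Plug in T_a = 20, T₀ = 95, k = 0.1, t = 20: T(20) = 20 + (75)e^(-2.00) ≈ 30.2°C.


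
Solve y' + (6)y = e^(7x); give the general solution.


P(x) = 6 ⇒ μ = e^(6x).
(μ y)' = e^(13x) ⇒ μ y = e^(13x)/13 + C.
Divide by μ: y = (1/13)e^(7x) + Ce^(-6x).


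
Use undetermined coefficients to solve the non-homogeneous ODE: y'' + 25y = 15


Homogeneous part: r² + 25 = 0 ⇒ r = ±5i, so y_h = C₁cos(5x) + C₂sin(5x).
Try constant y_p = A; plug in: 25A = 15 ⇒ A = 3/5.
General solution: y = C₁cos(5x) + C₂sin(5x) + 3/5.


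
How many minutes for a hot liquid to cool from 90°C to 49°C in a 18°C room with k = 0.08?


From T(t) = T_a + (T₀ - T_a)e^(-kt), set T(t) = 49:
(49 - 18) / (90 - 18) = e^(-0.08t), so t = -ln(0.431)/0.08 ≈ 10.5 minutes.


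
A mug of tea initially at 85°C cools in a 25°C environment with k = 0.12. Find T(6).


Newton's law: dT/dt = -k(T - T_a) has solution T(t) = T_a + (T₀ - T_a)e^(-kt).
Plug in T_a = 25, T₀ = 85, k = 0.12, t = 6: T(6) = 25 + (60)e^(-0.72) ≈ 54.2°C.


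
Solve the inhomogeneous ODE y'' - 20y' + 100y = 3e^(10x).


Characteristic polynomial (r - 10)² = 0; repeated root r = 10.
y_h = (C₁ + C₂x)e^(10x). Forcing matches the repeated root (resonance), so try y_p = Ax² e^(10x).
Substitute and solve for A: 2A = 3, so A = 3/2.
General solution: y = (C₁ + C₂x + (3/2)x²)e^(10x).


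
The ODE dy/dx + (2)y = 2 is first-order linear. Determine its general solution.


P(x) = 2, Q(x) = 2; integrating factor μ = e^(2x).
(μ y)' = 2e^(2x) ⇒ μ y = e^(2x) + C.
Divide by μ: y = 1 + Ce^(-2x).


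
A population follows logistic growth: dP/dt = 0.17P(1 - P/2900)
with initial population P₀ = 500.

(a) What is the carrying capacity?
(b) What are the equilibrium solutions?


Logistic ODE dP/dt = 0.17P(1 - P/2900) has equilibria where dP/dt = 0, i.e. P = 0 or P = 2900.
The coefficient (1 - P/K) = 0 when P = K, identifying K = 2900 as the carrying capacity.
(a) K = 2900; (b) equilibria P = 0 and P = 2900.


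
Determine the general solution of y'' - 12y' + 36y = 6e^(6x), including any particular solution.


Characteristic polynomial (r - 6)² = 0; repeated root r = 6.
y_h = (C₁ + C₂x)e^(6x). Forcing matches the repeated root (resonance), so try y_p = Ax² e^(6x).
Substitute and solve for A: 2A = 6, so A = 3.
General solution: y = (C₁ + C₂x + 3x²)e^(6x).


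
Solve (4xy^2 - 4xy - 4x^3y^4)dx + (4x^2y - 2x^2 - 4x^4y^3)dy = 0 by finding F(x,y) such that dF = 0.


Check exactness: ∂M/∂y = 8xy - 4x - 16x^3y^3 and ∂N/∂x = 8xy - 4x - 16x^3y^3; equal, so the equation is exact.
Integrate M with respect to x (treating y as constant): ∫M dx = 2x^2y^2 - 2x^2y - x^4y^4 + h(y).
Differentiate w.r.t. y and set equal to N: all terms match, so h'(y) = 0 and h is a constant absorbed into C.
General solution: 2x^2y^2 - 2x^2y - x^4y^4 = C.


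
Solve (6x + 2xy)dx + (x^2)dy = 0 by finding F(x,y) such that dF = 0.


Check exactness: ∂M/∂y = 2x and ∂N/∂x = 2x; equal, so the equation is exact.
Integrate M with respect to x (treating y as constant): ∫M dx = 3x^2 + x^2y + h(y).
Differentiate w.r.t. y and set equal to N: all terms match, so h'(y) = 0 and h is a constant absorbed into C.
General solution: 3x^2 + x^2y = C.


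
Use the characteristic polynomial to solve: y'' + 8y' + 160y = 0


Characteristic equation: r² + 8r + 160 = 0.
Discriminant is negative; roots r = -4 ± 12i (complex conjugate pair).
General solution uses e^(α x)(C₁ cos(β x) + C₂ sin(β x)): y = e^(-4x)(C₁cos(12x) + C₂sin(12x)).


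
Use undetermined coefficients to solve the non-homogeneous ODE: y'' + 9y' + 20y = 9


Characteristic roots of r² + 9r + 20 = 0 are -4, -5.
y_h = C₁e^(-4x) + C₂e^(-5x).
Constant forcing; try y_p = A. Then 20A = 9 ⇒ A = 9/20.
General solution: y = C₁e^(-4x) + C₂e^(-5x) + 9/20.


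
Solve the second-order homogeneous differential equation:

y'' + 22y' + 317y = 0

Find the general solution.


Characteristic equation: r² + 22r + 317 = 0.
Discriminant is negative; roots r = -11 ± 14i (complex conjugate pair).
General solution uses e^(α x)(C₁ cos(β x) + C₂ sin(β x)): y = e^(-11x)(C₁cos(14x) + C₂sin(14x)).


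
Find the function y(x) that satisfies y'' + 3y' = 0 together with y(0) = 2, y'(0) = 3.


Characteristic roots of r² + 3r = 0 are -3, 0.
General solution y = c₁ e^(-3x) + c₂.
Apply y(0) = 2: c₁ + c₂ = 2. Apply y'(0) = 3: -3 c₁ + 0 c₂ = 3.
Solve: c₁ = -1, c₂ = 3.
Particular solution: y = -e^(-3x) + 3.


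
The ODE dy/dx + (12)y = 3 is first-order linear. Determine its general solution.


P(x) = 12, Q(x) = 3; integrating factor μ = e^(12x).
(μ y)' = 3e^(12x) ⇒ μ y = (1/4)e^(12x) + C.
Divide by μ: y = 1/4 + Ce^(-12x).


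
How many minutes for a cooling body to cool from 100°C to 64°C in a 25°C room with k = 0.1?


From T(t) = T_a + (T₀ - T_a)e^(-kt), set T(t) = 64:
(64 - 25) / (100 - 25) = e^(-0.1t), so t = -ln(0.520)/0.1 ≈ 6.5 minutes.


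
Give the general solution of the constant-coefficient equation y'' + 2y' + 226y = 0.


Characteristic equation: r² + 2r + 226 = 0.
Discriminant is negative; roots r = -1 ± 15i (complex conjugate pair).
General solution uses e^(α x)(C₁ cos(β x) + C₂ sin(β x)): y = e^(-x)(C₁cos(15x) + C₂sin(15x)).


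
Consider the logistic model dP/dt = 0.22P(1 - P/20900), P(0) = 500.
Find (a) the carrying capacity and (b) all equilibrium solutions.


Logistic ODE dP/dt = 0.22P(1 - P/20900) has equilibria where dP/dt = 0, i.e. P = 0 or P = 20900.
The coefficient (1 - P/K) = 0 when P = K, identifying K = 20900 as the carrying capacity.
(a) K = 20900; (b) equilibria P = 0 and P = 20900.


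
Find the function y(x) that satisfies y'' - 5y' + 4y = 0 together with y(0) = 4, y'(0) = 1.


Characteristic roots of r² - 5r + 4 = 0 are 1, 4.
General solution y = c₁ e^(x) + c₂ e^(4x).
Apply y(0) = 4: c₁ + c₂ = 4. Apply y'(0) = 1: 1 c₁ + 4 c₂ = 1.
Solve: c₁ = 5, c₂ = -1.
Particular solution: y = 5e^(x) - e^(4x).


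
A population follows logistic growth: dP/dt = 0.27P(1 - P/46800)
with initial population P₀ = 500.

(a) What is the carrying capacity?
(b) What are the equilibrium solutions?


Logistic ODE dP/dt = 0.27P(1 - P/46800) has equilibria where dP/dt = 0, i.e. P = 0 or P = 46800.
The coefficient (1 - P/K) = 0 when P = K, identifying K = 46800 as the carrying capacity.
(a) K = 46800; (b) equilibria P = 0 and P = 46800.


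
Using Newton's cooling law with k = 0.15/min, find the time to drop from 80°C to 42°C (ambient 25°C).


From T(t) = T_a + (T₀ - T_a)e^(-kt), set T(t) = 42:
(42 - 25) / (80 - 25) = e^(-0.15t), so t = -ln(0.309)/0.15 ≈ 7.8 minutes.


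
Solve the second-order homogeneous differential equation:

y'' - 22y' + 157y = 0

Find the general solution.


Characteristic equation: r² - 22r + 157 = 0.
Discriminant is negative; roots r = 11 ± 6i (complex conjugate pair).
General solution uses e^(α x)(C₁ cos(β x) + C₂ sin(β x)): y = e^(11x)(C₁cos(6x) + C₂sin(6x)).


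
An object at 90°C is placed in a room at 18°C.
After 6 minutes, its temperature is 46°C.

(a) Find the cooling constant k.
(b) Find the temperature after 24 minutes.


Newton's law: T(t) = T_a + (T₀ - T_a)e^(-kt).
(a) Use T(6) = 46: (46 - 18)/(90 - 18) = e^(-k·6), so k = -ln(0.389)/6 ≈ 0.1574.
(b) Apply k to t = 24: T(24) = 18 + (72)e^(-3.778) ≈ 19.6°C.


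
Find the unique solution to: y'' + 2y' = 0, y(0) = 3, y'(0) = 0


Characteristic roots of r² + 2r = 0 are 0, -2.
General solution y = c₁ + c₂ e^(-2x).
Apply y(0) = 3: c₁ + c₂ = 3. Apply y'(0) = 0: 0 c₁ - 2 c₂ = 0.
Solve: c₁ = 3, c₂ = 0.
Particular solution: y = 3 + 0e^(-2x).


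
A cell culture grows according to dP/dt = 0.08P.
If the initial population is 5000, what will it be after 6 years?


The ODE dP/dt = 0.08P has solution P(t) = P(0)e^(0.08t).
Substitute P(0) = 5000 and t = 6: P(6) = 5000 e^(0.48) ≈ 8080.


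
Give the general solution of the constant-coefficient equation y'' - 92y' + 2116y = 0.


Characteristic equation: r² - 92r + 2116 = 0, i.e. (r - 46)² = 0.
Repeated root r = 46; include an x factor for the second linearly independent solution.
General solution: y = (C₁ + C₂x)e^(46x).


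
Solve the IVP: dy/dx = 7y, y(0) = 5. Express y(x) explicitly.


General solution of y' = 7y is y = Ce^(7x).
Apply y(0) = 5: C = 5.
Particular solution: y = 5e^(7x).


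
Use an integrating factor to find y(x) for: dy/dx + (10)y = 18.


P(x) = 10, Q(x) = 18; integrating factor μ = e^(10x).
(μ y)' = 18e^(10x) ⇒ μ y = (9/5)e^(10x) + C.
Divide by μ: y = 9/5 + Ce^(-10x).


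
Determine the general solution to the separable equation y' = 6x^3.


Integrate both sides with respect to x: y = ∫ 6x^3 dx = (3/2)x^4 + C.


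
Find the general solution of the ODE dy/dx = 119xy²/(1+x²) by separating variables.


Separate: dy/y² = 119x/(1+x²) dx.
Integrate LHS: ∫ dy/y² = -1/y.
Integrate RHS via u = 1+x²: (119/2)ln(1+x²) + C.
Result: -1/y = (119/2)ln(1+x²) + C.


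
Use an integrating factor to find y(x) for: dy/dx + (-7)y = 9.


P(x) = -7 ⇒ μ = e^(-7x).
(μ y)' = 9e^(-7x) ⇒ μ y = -(9/7)e^(-7x) + C.
Divide by μ: y = -9/7 + Ce^(7x).


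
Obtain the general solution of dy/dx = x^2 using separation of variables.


Integrate both sides with respect to x: y = ∫ x^2 dx = (1/3)x^3 + C.


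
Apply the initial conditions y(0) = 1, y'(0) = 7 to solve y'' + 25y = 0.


Characteristic roots of r² + 25 = 0 are ±5i, so y = C₁cos(5x) + C₂sin(5x).
Apply y(0) = 1: C₁ = 1. Differentiate and apply y'(0) = 7: 5·C₂ = 7, so C₂ = 7/5.
Particular solution: y = cos(5x) + (7/5)sin(5x).


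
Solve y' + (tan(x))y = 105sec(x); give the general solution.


P(x) = tan(x) ⇒ μ = e^(∫tan(x)dx) = sec(x).
(sec(x) y)' = 105sec²(x) ⇒ sec(x) y = 105tan(x) + C.
Multiply by cos(x): y = 105sin(x) + C·cos(x).


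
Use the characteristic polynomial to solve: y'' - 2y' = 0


Characteristic equation: r² - 2r = 0.
Factor: (r - 2)(r - 0) = 0 ⇒ r = 2, 0 (distinct real).
General solution: y = C₁e^(2x) + C₂.


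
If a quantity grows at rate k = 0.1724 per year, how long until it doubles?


Exponential growth: P(t) = P₀ e^(0.1724t). Set P(t)/P₀ = 2: e^(0.1724t) = 2.
Solve: t = ln(2)/0.1724 ≈ 4.02 years.


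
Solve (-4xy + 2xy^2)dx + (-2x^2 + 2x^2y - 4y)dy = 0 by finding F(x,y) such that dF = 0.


Check exactness: ∂M/∂y = -4x + 4xy and ∂N/∂x = -4x + 4xy; equal, so the equation is exact.
Integrate M with respect to x (treating y as constant): ∫M dx = -2x^2y + x^2y^2 + h(y).
Differentiate w.r.t. y and set equal to N: the x-dependent terms already match, leaving h'(y) = -4y. Integrate: h(y) = -2y^2.
So F(x,y) = -2x^2y + x^2y^2 - 2y^2.
General solution: -2x^2y + x^2y^2 - 2y^2 = C.


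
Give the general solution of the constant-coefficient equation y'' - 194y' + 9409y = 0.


Characteristic equation: r² - 194r + 9409 = 0, i.e. (r - 97)² = 0.
Repeated root r = 97; include an x factor for the second linearly independent solution.
General solution: y = (C₁ + C₂x)e^(97x).


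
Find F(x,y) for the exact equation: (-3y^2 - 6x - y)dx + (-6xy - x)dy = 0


Check exactness: ∂M/∂y = -6y - 1 and ∂N/∂x = -6y - 1; equal, so the equation is exact.
Integrate M with respect to x (treating y as constant): ∫M dx = -3xy^2 - 3x^2 - xy + h(y).
Differentiate w.r.t. y and set equal to N: all terms match, so h'(y) = 0 and h is a constant absorbed into C.
General solution: -3xy^2 - 3x^2 - xy = C.


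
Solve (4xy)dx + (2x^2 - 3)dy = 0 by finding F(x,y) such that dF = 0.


Check exactness: ∂M/∂y = 4x and ∂N/∂x = 4x; equal, so the equation is exact.
Integrate M with respect to x (treating y as constant): ∫M dx = 2x^2y + h(y).
Differentiate w.r.t. y and set equal to N: the x-dependent terms already match, leaving h'(y) = -3. Integrate: h(y) = -3y.
So F(x,y) = 2x^2y - 3y.
General solution: 2x^2y - 3y = C.


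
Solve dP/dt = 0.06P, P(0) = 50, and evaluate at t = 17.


The ODE dP/dt = 0.06P has solution P(t) = P(0)e^(0.06t).
Substitute P(0) = 50 and t = 17: P(17) = 50 e^(1.02) ≈ 139.


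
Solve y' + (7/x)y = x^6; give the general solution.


P(x) = 7/x ⇒ μ = x^7.
(x^7 y)' = x^7·x^6 = x^13.
Integrate: x^7 y = x^14/(14) + C.
Solve for y: y = (1/14)x^7 + C/x^7.


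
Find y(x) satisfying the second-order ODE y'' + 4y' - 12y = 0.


Characteristic equation: r² + 4r - 12 = 0.
Factor: (r + 6)(r - 2) = 0 ⇒ r = -6, 2 (distinct real).
General solution: y = C₁e^(-6x) + C₂e^(2x).


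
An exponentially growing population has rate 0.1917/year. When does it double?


Exponential growth: P(t) = P₀ e^(0.1917t). Set P(t)/P₀ = 2: e^(0.1917t) = 2.
Solve: t = ln(2)/0.1917 ≈ 3.62 years.


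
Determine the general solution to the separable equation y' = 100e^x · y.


Separate variables: dy/y = 100e^x dx.
Integrate: ln|y| = 100e^x + C₀.
Exponentiate: y = Ce^(100e^x).


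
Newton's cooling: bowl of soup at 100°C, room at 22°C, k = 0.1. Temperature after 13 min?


Newton's law: dT/dt = -k(T - T_a) has solution T(t) = T_a + (T₀ - T_a)e^(-kt).
Plug in T_a = 22, T₀ = 100, k = 0.1, t = 13: T(13) = 22 + (78)e^(-1.30) ≈ 43.3°C.


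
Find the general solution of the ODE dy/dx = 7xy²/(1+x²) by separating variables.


Separate: dy/y² = 7x/(1+x²) dx.
Integrate LHS: ∫ dy/y² = -1/y.
Integrate RHS via u = 1+x²: (7/2)ln(1+x²) + C.
Result: -1/y = (7/2)ln(1+x²) + C.


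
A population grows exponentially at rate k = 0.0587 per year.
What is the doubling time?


Exponential growth: P(t) = P₀ e^(0.0587t). Set P(t)/P₀ = 2: e^(0.0587t) = 2.
Solve: t = ln(2)/0.0587 ≈ 11.81 years.


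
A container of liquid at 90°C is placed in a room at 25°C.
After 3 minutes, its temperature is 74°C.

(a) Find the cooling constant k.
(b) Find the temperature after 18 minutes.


Newton's law: T(t) = T_a + (T₀ - T_a)e^(-kt).
(a) Use T(3) = 74: (74 - 25)/(90 - 25) = e^(-k·3), so k = -ln(0.754)/3 ≈ 0.0942.
(b) Apply k to t = 18: T(18) = 25 + (65)e^(-1.695) ≈ 36.9°C.


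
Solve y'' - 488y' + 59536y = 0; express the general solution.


Characteristic equation: r² - 488r + 59536 = 0, i.e. (r - 244)² = 0.
Repeated root r = 244; include an x factor for the second linearly independent solution.
General solution: y = (C₁ + C₂x)e^(244x).


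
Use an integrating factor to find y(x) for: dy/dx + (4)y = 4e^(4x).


P(x) = 4 ⇒ μ = e^(4x).
(μ y)' = 4e^(8x) ⇒ μ y = (4/8)e^(8x) + C.
Divide by μ: y = (1/2)e^(4x) + Ce^(-4x).


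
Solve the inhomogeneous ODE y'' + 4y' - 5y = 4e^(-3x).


Characteristic roots of r² + 4r - 5 = 0 are -5, 1.
y_h = C₁e^(-5x) + C₂e^(x).
Forcing exponent -3 is not a characteristic root; try y_p = Ae^(-3x).
Substitute: A·(9 + (4)·-3 + (-5)) = A·-8 = 4, so A = -1/2.
General solution: y = C₁e^(-5x) + C₂e^(x) - (1/2)e^(-3x).


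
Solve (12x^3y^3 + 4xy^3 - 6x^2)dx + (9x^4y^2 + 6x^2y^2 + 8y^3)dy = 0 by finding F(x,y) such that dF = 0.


Check exactness: ∂M/∂y = 36x^3y^2 + 12xy^2 and ∂N/∂x = 36x^3y^2 + 12xy^2; equal, so the equation is exact.
Integrate M with respect to x (treating y as constant): ∫M dx = 3x^4y^3 + 2x^2y^3 - 2x^3 + h(y).
Differentiate w.r.t. y and set equal to N: the x-dependent terms already match, leaving h'(y) = 8y^3. Integrate: h(y) = 2y^4.
So F(x,y) = 3x^4y^3 + 2x^2y^3 - 2x^3 + 2y^4.
General solution: 3x^4y^3 + 2x^2y^3 - 2x^3 + 2y^4 = C.


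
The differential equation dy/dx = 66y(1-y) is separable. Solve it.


Separate: dy/[y(1-y)] = 66 dx.
Partial fractions: 1/[y(1-y)] = 1/y + 1/(1-y).
Integrate: ln|y/(1-y)| = 66x + C₀.
Solve for y: y = 1/(1 + Ce^(-66x)).


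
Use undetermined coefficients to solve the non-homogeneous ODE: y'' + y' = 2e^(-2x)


Characteristic roots of r² + r = 0 are 0, -1.
y_h = C₁ + C₂e^(-x).
Forcing exponent -2 is not a characteristic root; try y_p = Ae^(-2x).
Substitute: A·(4 + (1)·-2 + (0)) = A·2 = 2, so A = 1.
General solution: y = C₁ + C₂e^(-x) + e^(-2x).
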